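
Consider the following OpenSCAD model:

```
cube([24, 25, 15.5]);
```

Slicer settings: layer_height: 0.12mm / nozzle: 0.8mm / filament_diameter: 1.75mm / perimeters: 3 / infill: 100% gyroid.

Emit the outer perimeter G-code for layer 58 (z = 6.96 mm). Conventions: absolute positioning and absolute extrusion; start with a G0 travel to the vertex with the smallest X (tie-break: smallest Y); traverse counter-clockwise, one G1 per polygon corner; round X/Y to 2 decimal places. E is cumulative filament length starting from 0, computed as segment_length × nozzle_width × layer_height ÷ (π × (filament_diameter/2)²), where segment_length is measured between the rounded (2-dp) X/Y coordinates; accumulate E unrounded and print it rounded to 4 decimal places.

G0 X0.00 Y0.00 Z6.96
G1 X24.00 Y0.00 E0.9579
G1 X24.00 Y25.00 E1.9557
G1 X0.00 Y25.00 E2.9136
G1 X0.00 Y0.00 E3.9114

At z = 6.96 mm: the 24×25 cube contributes its full rectangle. The outline is a single polygon with 4 vertices. Extrusion per mm of travel: 0.8 × 0.12 / (π × 0.875²) = 0.039912. Accumulating E over each segment gives final E = 3.9114.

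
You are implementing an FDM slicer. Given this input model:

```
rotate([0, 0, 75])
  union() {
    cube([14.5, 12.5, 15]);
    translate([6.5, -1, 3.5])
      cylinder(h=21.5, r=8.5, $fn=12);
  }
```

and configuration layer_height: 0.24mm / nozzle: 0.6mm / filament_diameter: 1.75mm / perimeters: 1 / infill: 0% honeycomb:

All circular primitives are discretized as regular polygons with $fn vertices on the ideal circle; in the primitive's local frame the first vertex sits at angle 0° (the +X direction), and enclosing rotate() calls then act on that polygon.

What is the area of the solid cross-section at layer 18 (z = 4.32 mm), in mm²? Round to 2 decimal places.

311.04 mm²

At z = 4.32 mm: the cube (footprint 14.5×12.5) is included at this height (area 181.25 mm²); the cylinder at (6.5, -1): section is a regular 12-gon, circumradius r=8.5 (area = (12/2)·8.500²·sin(360°/12) = 216.75 mm²); Taking the union: the regions partially overlap — summed areas 398.00 mm² minus the doubly-counted overlap 86.96 mm² gives 311.04 mm² — area = 311.04 mm²; (rotated 75° about Z; rotation is an isometry so areas/perimeters/island counts are preserved). Overall, the cross-section is a single solid region. Net area = 311.04 mm².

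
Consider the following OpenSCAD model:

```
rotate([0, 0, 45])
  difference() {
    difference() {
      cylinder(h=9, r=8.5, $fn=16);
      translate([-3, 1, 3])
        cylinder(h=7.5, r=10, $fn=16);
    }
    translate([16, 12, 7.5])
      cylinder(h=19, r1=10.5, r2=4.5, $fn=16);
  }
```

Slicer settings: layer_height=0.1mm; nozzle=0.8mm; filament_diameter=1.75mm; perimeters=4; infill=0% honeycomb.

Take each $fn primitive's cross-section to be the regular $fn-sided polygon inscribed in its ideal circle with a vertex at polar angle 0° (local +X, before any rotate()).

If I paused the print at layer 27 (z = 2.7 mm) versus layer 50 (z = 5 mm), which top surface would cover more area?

Layer 27 (z = 2.7): the r=8.5 cylinder contributes a regular 16-gon of circumradius 8.5 (area = (16/2)·8.500²·sin(360°/16) = 221.19 mm²); the cylinder at (-3, 1) does not reach this height (z outside [3, 10.5]); After the difference (first − rest): none of the subtracted shapes is present at this height, so the r=8.5 cylinder is unchanged — area = 221.19 mm²; the cone at (16, 12) is not intersected at this z (z outside [7.5, 26.5]); Subtracting the remaining from the first: none of the subtracted shapes is present at this height, so the result so far is unchanged — area = 221.19 mm²; (whole slice rotated 45° about Z — lengths, areas and connectivity unchanged). So its area = 221.19 mm². Layer 50 (z = 5): the cylinder: section is a regular 16-gon, circumradius r=8.5 (area = (16/2)·8.500²·sin(360°/16) = 221.19 mm²); the r=10 cylinder at (-3, 1) contributes a regular 16-gon of circumradius 10 (area = (16/2)·10.000²·sin(360°/16) = 306.15 mm²); Taking the first minus the rest: starting from the r=8.5 cylinder (221.19 mm²), the r=10 cylinder at (-3, 1) partially overlaps it — only the 199.66 mm² overlap (of its 306.15 mm²) is removed, clipping the outline — area = 21.53 mm²; the cone at (16, 12) is absent (z outside [7.5, 26.5]); Subtracting the remaining from the first: none of the subtracted shapes is present at this height, so that combined region is unchanged — area = 21.53 mm²; (rotated 45° about Z; rotation is an isometry so areas/perimeters/island counts are preserved). So its area = 21.53 mm². Layer 27 is larger (221.19 vs 21.53 mm²).

layer 27 (z = 2.7 mm)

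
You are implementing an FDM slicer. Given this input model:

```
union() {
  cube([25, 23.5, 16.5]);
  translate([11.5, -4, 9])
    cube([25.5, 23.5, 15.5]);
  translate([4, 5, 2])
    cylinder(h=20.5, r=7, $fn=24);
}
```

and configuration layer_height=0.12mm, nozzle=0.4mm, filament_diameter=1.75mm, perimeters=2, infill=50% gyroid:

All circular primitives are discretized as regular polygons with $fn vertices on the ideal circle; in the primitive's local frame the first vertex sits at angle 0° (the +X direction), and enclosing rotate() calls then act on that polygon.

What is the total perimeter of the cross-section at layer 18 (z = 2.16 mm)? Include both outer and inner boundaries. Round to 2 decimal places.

At z = 2.16 mm: the cube is present — its section is the full 25×23.5 rectangle (perimeter 97.00 mm); the cube at (11.5, -4) is not intersected at this z (z outside [9, 24.5]); the cylinder at (4, 5): section is a regular 24-gon, circumradius r=7 (perimeter = 2·24·7.000·sin(180°/24) = 43.86 mm); Combining (union): the regions partially overlap (shared area 115.79 mm²), so the edge portions inside another operand are dropped and the merged outline is re-measured after clipping — boundary = 100.48 mm. Overall, the cross-section is a single solid region. Total boundary length (outer) = 100.48 mm.

100.48 mm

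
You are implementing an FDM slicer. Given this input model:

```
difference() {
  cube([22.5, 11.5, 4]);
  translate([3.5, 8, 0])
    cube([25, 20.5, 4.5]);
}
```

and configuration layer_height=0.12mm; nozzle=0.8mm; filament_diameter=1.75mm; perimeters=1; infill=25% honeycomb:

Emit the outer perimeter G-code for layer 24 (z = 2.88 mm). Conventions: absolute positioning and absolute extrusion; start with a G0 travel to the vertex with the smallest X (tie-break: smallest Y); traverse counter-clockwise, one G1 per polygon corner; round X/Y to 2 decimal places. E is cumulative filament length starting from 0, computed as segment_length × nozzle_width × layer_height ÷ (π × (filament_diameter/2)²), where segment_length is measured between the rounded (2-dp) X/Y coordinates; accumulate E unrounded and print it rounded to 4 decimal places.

G0 X0.00 Y0.00 Z2.88
G1 X22.50 Y0.00 E0.8980
G1 X22.50 Y8.00 E1.2173
G1 X3.50 Y8.00 E1.9757
G1 X3.50 Y11.50 E2.1153
G1 X0.00 Y11.50 E2.2550
G1 X0.00 Y0.00 E2.7140

At z = 2.88 mm: the cube (footprint 22.5×11.5) is included at this height; the cube at (3.5, 8) is present — its section is the full 25×20.5 rectangle; Subtracting the remaining from the first: starting from the 22.5×11.5 cube, the 25×20.5 cube at (3.5, 8) partially overlaps it — only the 66.50 mm² overlap (of its 512.50 mm²) is removed, clipping the outline — 1 connected region. The outline is a single polygon with 6 vertices. Extrusion per mm of travel: 0.8 × 0.12 / (π × 0.875²) = 0.039912. Accumulating E over each segment gives final E = 2.7140.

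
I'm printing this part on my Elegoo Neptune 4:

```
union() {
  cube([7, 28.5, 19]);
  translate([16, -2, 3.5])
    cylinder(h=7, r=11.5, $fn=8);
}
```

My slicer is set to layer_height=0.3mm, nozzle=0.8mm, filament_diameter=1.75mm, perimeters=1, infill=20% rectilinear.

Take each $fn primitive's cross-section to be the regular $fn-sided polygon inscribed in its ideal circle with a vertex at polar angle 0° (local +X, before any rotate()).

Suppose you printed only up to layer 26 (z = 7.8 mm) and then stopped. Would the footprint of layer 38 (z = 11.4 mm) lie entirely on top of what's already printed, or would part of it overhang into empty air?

entirely on top

Compare the two slices. At z = 7.8: the cube (footprint 7×28.5) is included at this height (area 199.50 mm²); the cylinder at (16, -2): section is a regular 8-gon, circumradius r=11.5 (area = (8/2)·11.500²·sin(360°/8) = 374.06 mm²); Taking the union: the regions partially overlap — summed areas 573.56 mm² minus the doubly-counted overlap 3.37 mm² gives 570.19 mm² — area = 570.19 mm². At z = 11.4: the 7×28.5 cube contributes its full rectangle (area 199.50 mm²); the cylinder at (16, -2) is absent (z outside [3.5, 10.5]); Taking the union: only the 7×28.5 cube is present, so the union is just that shape — area = 199.50 mm². Checking containment: the cross-section at z = 11.4 is a subset of the cross-section at z = 7.8.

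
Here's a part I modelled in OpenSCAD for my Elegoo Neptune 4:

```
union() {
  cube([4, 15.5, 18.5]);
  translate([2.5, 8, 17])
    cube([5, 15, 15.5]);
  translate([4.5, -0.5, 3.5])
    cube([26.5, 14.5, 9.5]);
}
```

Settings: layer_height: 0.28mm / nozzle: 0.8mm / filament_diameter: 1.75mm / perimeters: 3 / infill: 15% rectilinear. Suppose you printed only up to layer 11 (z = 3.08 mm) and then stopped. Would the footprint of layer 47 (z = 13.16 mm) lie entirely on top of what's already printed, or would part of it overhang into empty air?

Compare the two slices. At z = 3.08: the 4×15.5 cube contributes its full rectangle (area 62.00 mm²); the cube at (2.5, 8) is not intersected at this z (z outside [17, 32.5]); the cube at (4.5, -0.5) is not intersected at this z (z outside [3.5, 13]); Taking the union: only the 4×15.5 cube is present, so the union is just that shape — area = 62.00 mm². At z = 13.16: the cube (footprint 4×15.5) is included at this height (area 62.00 mm²); the cube at (2.5, 8) is absent (z outside [17, 32.5]); the cube at (4.5, -0.5) is absent (z outside [3.5, 13]); Combining (union): only the 4×15.5 cube is present, so the union is just that shape — area = 62.00 mm². Checking containment: the cross-section at z = 13.16 is a subset of the cross-section at z = 3.08.

entirely on top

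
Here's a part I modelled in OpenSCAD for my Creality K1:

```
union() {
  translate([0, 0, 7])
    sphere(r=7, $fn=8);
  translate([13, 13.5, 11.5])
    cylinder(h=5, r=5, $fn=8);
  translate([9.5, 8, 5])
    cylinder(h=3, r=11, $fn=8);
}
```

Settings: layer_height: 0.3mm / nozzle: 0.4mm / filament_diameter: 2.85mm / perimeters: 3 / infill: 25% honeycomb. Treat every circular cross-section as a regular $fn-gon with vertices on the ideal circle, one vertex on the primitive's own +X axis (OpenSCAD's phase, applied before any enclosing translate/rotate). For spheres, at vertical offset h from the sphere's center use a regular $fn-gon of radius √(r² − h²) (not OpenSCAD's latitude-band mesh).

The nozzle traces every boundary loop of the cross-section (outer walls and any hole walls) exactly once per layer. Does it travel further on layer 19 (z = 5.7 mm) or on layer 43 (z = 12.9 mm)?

Layer 19 (z = 5.7): the r=7 sphere slices to a regular 8-gon of circumradius 6.878 (√(r²−h²) with h=1.3 from center) (perimeter = 2·8·6.878·sin(180°/8) = 42.11 mm); the cylinder at (13, 13.5) is not intersected at this z (z outside [11.5, 16.5]); the cylinder at (9.5, 8): section is a regular 8-gon, circumradius r=11 (perimeter = 2·8·11.000·sin(180°/8) = 67.35 mm); Merging all regions: the regions partially overlap (shared area 34.31 mm²), so the edge portions inside another operand are dropped and the merged outline is re-measured after clipping — boundary = 84.56 mm. So its perimeter = 84.56 mm. Layer 43 (z = 12.9): the r=7 sphere slices to a regular 8-gon of circumradius 3.767 (√(r²−h²) with h=5.9 from center) (perimeter = 2·8·3.767·sin(180°/8) = 23.06 mm); the r=5 cylinder at (13, 13.5) gives a regular 8-gon of circumradius 5 (constant along its height) (perimeter = 2·8·5.000·sin(180°/8) = 30.61 mm); the cylinder at (9.5, 8) is not intersected at this z (z outside [5, 8]); Taking the union: the 2 present regions are separate (no shared area or edge), so areas and boundary lengths simply add and each stays a separate island — boundary = 53.68 mm. So its perimeter = 53.68 mm. Layer 19 is larger (84.56 vs 53.68 mm).

layer 19 (z = 5.7 mm)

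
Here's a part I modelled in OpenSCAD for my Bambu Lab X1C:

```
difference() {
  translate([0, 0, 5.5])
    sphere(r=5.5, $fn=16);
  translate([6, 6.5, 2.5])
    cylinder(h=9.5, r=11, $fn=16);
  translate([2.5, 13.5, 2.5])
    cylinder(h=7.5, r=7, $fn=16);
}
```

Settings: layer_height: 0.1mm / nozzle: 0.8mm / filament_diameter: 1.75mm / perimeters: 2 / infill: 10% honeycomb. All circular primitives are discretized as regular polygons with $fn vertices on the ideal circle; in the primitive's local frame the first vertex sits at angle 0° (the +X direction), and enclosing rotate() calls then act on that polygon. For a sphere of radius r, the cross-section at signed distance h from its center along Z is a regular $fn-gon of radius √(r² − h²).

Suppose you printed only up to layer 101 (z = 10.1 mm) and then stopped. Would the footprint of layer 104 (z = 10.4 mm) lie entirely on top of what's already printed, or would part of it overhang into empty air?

Compare the two slices. At z = 10.1: the sphere: section is a regular 16-gon, circumradius = √(r²−h²) = √(5.5²−4.6²) = 3.015 (area = (16/2)·3.015²·sin(360°/16) = 27.83 mm²); the r=11 cylinder at (6, 6.5) gives a regular 16-gon of circumradius 11 (constant along its height) (area = (16/2)·11.000²·sin(360°/16) = 370.44 mm²); the cylinder at (2.5, 13.5) is not intersected at this z (z outside [2.5, 10]); After the difference (first − rest): starting from the r=5.5 sphere (27.83 mm²), the r=11 cylinder at (6, 6.5) partially overlaps it — only the 24.49 mm² overlap (of its 370.44 mm²) is removed, clipping the outline — area = 3.34 mm². At z = 10.4: the r=5.5 sphere slices to a regular 16-gon of circumradius 2.498 (√(r²−h²) with h=4.9 from center) (area = (16/2)·2.498²·sin(360°/16) = 19.10 mm²); the cylinder at (6, 6.5): section is a regular 16-gon, circumradius r=11 (area = (16/2)·11.000²·sin(360°/16) = 370.44 mm²); the cylinder at (2.5, 13.5) is absent (z outside [2.5, 10]); Taking the first minus the rest: starting from the r=5.5 sphere (19.10 mm²), the r=11 cylinder at (6, 6.5) partially overlaps it — only the 18.18 mm² overlap (of its 370.44 mm²) is removed, clipping the outline — area = 0.92 mm². Checking containment: the cross-section at z = 10.4 is a subset of the cross-section at z = 10.1.

entirely on top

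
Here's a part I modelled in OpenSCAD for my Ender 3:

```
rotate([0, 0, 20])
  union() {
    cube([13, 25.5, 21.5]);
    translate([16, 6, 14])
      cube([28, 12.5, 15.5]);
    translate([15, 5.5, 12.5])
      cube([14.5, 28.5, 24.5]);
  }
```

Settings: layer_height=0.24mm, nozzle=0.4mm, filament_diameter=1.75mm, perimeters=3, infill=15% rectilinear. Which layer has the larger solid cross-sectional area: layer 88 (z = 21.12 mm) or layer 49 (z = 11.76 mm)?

Layer 88 (z = 21.12): the 13×25.5 cube contributes its full rectangle (area 331.50 mm²); the 28×12.5 cube at (16, 6) contributes its full rectangle (area 350.00 mm²); the cube at (15, 5.5) is present — its section is the full 14.5×28.5 rectangle (area 413.25 mm²); Taking the union: the regions partially overlap — summed areas 1094.75 mm² minus the doubly-counted overlap 168.75 mm² gives 926.00 mm² — area = 926.00 mm²; (whole slice rotated 20° about Z — lengths, areas and connectivity unchanged). So its area = 926.00 mm². Layer 49 (z = 11.76): the cube (footprint 13×25.5) is included at this height (area 331.50 mm²); the cube at (16, 6) is not intersected at this z (z outside [14, 29.5]); the cube at (15, 5.5) is absent (z outside [12.5, 37]); Taking the union: only the 13×25.5 cube is present, so the union is just that shape — area = 331.50 mm²; (rotated 20° about Z; rotation is an isometry so areas/perimeters/island counts are preserved). So its area = 331.50 mm². Layer 88 is larger (926.00 vs 331.50 mm²).

layer 88 (z = 21.12 mm)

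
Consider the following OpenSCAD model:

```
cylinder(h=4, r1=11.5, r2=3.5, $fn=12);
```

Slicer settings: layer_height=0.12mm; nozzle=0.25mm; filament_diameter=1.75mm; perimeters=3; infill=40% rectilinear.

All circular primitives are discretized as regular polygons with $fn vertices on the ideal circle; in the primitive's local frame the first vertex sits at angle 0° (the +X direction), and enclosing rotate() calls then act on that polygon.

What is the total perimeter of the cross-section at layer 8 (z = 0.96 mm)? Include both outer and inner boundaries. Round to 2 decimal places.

59.51 mm

At z = 0.96 mm: the cone: at t=0.240 of its height the radius interpolates to r₁+(r₂−r₁)t = 9.580, giving a regular 12-gon of that circumradius (perimeter = 2·12·9.580·sin(180°/12) = 59.51 mm). Overall, the cross-section is a single solid region. Total boundary length (outer) = 59.51 mm.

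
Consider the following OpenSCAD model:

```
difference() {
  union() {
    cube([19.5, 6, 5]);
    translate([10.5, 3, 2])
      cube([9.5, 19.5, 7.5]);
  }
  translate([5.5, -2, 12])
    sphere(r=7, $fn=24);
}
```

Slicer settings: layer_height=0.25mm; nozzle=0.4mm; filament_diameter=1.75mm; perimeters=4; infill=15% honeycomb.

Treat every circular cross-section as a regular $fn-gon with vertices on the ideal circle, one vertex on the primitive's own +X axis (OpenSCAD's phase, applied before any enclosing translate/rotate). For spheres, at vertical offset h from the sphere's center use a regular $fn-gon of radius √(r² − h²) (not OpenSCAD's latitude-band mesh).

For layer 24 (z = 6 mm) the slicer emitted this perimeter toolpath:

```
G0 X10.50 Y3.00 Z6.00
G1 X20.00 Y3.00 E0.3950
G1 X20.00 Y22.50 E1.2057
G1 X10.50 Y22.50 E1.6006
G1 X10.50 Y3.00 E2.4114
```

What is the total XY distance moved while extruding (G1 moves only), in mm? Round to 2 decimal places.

58.00 mm

Sum the Euclidean lengths of each G1 segment: total = 58.00 mm.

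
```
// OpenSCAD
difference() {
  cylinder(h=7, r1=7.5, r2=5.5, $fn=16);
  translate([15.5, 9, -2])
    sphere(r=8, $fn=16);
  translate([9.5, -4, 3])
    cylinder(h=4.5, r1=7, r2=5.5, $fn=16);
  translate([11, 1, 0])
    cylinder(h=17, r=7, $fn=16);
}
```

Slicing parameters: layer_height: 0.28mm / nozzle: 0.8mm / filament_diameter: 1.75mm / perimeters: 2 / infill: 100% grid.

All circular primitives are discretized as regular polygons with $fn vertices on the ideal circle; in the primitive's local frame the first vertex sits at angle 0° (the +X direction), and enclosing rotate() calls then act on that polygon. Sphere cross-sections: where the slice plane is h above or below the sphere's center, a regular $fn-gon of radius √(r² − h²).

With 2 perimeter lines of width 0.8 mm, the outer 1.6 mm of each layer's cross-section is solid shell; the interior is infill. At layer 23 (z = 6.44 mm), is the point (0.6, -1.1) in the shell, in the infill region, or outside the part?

infill

At z = 6.44 mm: the cone (r1=7.5→r2=5.5) has section circumradius 5.660 here — a regular 16-gon; the sphere at (15.5, 9) is not intersected at this z (|z−center|=8.440 > r=8); the cone at (9.5, -4) (r1=7→r2=5.5) has section circumradius 5.853 here — a regular 16-gon; the r=7 cylinder at (11, 1) contributes a regular 16-gon of circumradius 7; After the difference (first − rest): starting from the cone, the cone at (9.5, -4) partially overlaps it — only the 3.46 mm² overlap (of its 104.89 mm²) is removed, clipping the outline; the r=7 cylinder at (11, 1) partially overlaps it — only the 4.06 mm² overlap (of its 150.01 mm²) is removed, clipping the outline — 1 connected region. Overall, the cross-section is a single solid region. The nearest boundary edge runs (4.09, -1.76)→(3.65, -4.00); distance from the point to it = 3.55 mm. The point is inside the cross-section and 3.55 mm from the nearest boundary — more than the 1.6 mm shell width (2 × 0.8), so it's in the infill interior.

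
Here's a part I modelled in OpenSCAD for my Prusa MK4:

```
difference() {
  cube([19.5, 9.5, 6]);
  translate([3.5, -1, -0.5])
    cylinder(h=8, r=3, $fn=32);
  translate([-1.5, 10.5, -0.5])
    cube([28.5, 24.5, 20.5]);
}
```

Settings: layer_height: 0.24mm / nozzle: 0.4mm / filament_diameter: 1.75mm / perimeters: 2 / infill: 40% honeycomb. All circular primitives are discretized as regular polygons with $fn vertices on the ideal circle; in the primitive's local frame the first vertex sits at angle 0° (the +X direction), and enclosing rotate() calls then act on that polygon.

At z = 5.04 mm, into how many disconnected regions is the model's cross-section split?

At z = 5.04 mm: the cube is present — its section is the full 19.5×9.5 rectangle; the cylinder at (3.5, -1): section is a regular 32-gon, circumradius r=3; the cube at (-1.5, 10.5) is present — its section is the full 28.5×24.5 rectangle; Subtracting the remaining from the first: starting from the 19.5×9.5 cube, the r=3 cylinder at (3.5, -1) partially overlaps it — only the 8.18 mm² overlap (of its 28.09 mm²) is removed, clipping the outline; the 28.5×24.5 cube at (-1.5, 10.5) misses the remaining region (no effect) — 1 connected region. The result has 1 disconnected region.

1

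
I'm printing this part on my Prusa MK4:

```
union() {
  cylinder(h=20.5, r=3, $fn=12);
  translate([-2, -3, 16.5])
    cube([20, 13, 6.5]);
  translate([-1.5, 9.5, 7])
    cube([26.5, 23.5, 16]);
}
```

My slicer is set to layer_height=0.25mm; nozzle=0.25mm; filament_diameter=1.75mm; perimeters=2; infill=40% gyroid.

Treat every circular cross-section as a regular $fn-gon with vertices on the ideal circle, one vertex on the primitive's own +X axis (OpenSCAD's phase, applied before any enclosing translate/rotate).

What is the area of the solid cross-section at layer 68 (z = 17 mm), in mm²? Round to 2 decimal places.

At z = 17 mm: the r=3 cylinder gives a regular 12-gon of circumradius 3 (constant along its height) (area = (12/2)·3.000²·sin(360°/12) = 27.00 mm²); the cube at (-2, -3) (footprint 20×13) is included at this height (area 260.00 mm²); the 26.5×23.5 cube at (-1.5, 9.5) contributes its full rectangle (area 622.75 mm²); Taking the union: the regions partially overlap — summed areas 909.75 mm² minus the doubly-counted overlap 34.00 mm² gives 875.75 mm² — area = 875.75 mm². Overall, the cross-section is a single solid region. Net area = 875.75 mm².

875.75 mm²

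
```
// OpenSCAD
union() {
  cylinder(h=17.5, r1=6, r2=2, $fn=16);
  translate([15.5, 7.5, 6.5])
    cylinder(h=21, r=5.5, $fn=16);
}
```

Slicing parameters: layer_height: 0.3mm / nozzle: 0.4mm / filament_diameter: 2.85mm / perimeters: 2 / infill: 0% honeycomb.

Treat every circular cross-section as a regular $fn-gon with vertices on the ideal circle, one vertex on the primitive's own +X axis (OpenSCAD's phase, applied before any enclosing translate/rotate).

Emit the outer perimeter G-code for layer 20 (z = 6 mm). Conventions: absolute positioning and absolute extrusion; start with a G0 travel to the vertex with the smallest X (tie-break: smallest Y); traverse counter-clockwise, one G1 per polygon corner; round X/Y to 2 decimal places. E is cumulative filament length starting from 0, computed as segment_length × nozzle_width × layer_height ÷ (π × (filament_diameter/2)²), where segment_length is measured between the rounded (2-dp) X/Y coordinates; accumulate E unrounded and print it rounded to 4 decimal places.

At z = 6 mm: the cone contributes a regular 16-gon of circumradius 4.629 (interpolated between r1=6 and r2=2 at t=0.343); the cylinder at (15.5, 7.5) is not intersected at this z (z outside [6.5, 27.5]); Combining (union): only the cone is present, so the union is just that shape — 1 connected region. The outline is a single polygon with 16 vertices. Extrusion per mm of travel: 0.4 × 0.3 / (π × 1.425²) = 0.018811. Accumulating E over each segment gives final E = 0.5436.

G0 X-4.63 Y0.00 Z6.00
G1 X-4.28 Y-1.77 E0.0339
G1 X-3.27 Y-3.27 E0.0680
G1 X-1.77 Y-4.28 E0.1020
G1 X0.00 Y-4.63 E0.1359
G1 X1.77 Y-4.28 E0.1698
G1 X3.27 Y-3.27 E0.2039
G1 X4.28 Y-1.77 E0.2379
G1 X4.63 Y0.00 E0.2718
G1 X4.28 Y1.77 E0.3058
G1 X3.27 Y3.27 E0.3398
G1 X1.77 Y4.28 E0.3738
G1 X0.00 Y4.63 E0.4077
G1 X-1.77 Y4.28 E0.4417
G1 X-3.27 Y3.27 E0.4757
G1 X-4.28 Y1.77 E0.5097
G1 X-4.63 Y0.00 E0.5436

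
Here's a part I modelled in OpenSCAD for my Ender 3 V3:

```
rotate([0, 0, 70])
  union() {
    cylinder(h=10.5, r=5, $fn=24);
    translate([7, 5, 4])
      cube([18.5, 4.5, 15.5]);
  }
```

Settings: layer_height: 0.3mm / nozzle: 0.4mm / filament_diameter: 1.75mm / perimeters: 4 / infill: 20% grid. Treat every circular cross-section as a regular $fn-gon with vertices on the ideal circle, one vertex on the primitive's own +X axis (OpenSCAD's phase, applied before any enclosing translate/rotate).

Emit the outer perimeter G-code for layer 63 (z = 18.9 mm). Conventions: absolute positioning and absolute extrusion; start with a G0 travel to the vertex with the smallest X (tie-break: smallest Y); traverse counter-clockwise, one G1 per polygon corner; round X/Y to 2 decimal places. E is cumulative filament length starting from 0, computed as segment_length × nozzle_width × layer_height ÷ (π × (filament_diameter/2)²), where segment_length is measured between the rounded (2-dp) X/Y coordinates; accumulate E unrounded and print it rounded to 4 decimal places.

At z = 18.9 mm: the cylinder is absent (z outside [0, 10.5]); the 18.5×4.5 cube at (7, 5) contributes its full rectangle; Merging all regions: only the 18.5×4.5 cube at (7, 5) is present, so the union is just that shape — 1 connected region; (rotated 70° about Z; rotation is an isometry so areas/perimeters/island counts are preserved). The outline is a single polygon with 4 vertices. Extrusion per mm of travel: 0.4 × 0.3 / (π × 0.875²) = 0.049890. Accumulating E over each segment gives final E = 2.2945.

G0 X-6.53 Y9.83 Z18.90
G1 X-2.30 Y8.29 E0.2246
G1 X4.02 Y25.67 E1.1472
G1 X-0.21 Y27.21 E1.3718
G1 X-6.53 Y9.83 E2.2945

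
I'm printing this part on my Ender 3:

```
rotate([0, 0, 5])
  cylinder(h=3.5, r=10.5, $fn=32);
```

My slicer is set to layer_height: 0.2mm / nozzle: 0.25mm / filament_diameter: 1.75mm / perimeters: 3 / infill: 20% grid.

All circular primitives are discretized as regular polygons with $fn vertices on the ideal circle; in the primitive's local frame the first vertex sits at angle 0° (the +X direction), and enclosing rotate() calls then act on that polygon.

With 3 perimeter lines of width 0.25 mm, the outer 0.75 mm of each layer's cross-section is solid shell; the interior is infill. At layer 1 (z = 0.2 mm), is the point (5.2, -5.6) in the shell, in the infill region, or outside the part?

infill

At z = 0.2 mm: the r=10.5 cylinder gives a regular 32-gon of circumradius 10.5 (constant along its height); (whole slice rotated 5° about Z — lengths, areas and connectivity unchanged). Overall, the cross-section is a single solid region. Undo the 5° rotation: the query point maps to (4.692, -6.032) in the un-rotated model frame. The nearest boundary edge runs (5.83, -8.73)→(7.42, -7.42); distance from the point to it = 2.81 mm. The point is inside the cross-section and 2.81 mm from the nearest boundary — more than the 0.75 mm shell width (3 × 0.25), so it's in the infill interior.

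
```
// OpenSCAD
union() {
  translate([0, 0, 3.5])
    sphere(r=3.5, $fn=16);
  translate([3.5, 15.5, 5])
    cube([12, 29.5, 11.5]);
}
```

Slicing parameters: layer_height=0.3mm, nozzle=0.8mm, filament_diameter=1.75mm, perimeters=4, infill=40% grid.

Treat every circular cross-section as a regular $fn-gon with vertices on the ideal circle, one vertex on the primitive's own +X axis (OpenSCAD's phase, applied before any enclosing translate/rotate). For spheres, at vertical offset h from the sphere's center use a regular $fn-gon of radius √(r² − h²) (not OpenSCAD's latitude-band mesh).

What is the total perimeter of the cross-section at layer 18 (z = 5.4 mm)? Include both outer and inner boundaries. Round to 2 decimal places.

At z = 5.4 mm: the r=3.5 sphere contributes a regular 16-gon of circumradius √(3.5²−1.9²) = 2.939 (perimeter = 2·16·2.939·sin(180°/16) = 18.35 mm); the cube at (3.5, 15.5) (footprint 12×29.5) is included at this height (perimeter 83.00 mm); Merging all regions: the 2 present regions are separate (no shared area or edge), so areas and boundary lengths simply add and each stays a separate island — boundary = 101.35 mm. Overall, the cross-section has 2 separate islands. Total boundary length (outer) = 101.35 mm.

101.35 mm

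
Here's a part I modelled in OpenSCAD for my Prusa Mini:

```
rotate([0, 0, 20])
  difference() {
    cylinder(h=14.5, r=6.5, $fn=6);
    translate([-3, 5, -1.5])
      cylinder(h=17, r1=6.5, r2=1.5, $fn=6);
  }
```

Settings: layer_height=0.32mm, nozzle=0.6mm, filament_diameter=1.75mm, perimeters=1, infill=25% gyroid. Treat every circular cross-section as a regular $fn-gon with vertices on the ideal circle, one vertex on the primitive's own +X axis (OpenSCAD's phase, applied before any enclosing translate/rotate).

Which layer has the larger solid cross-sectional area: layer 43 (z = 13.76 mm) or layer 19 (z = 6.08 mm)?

layer 43 (z = 13.76 mm)

Layer 43 (z = 13.76): the r=6.5 cylinder contributes a regular 6-gon of circumradius 6.5 (area = (6/2)·6.500²·sin(360°/6) = 109.77 mm²); the cone at (-3, 5) (r1=6.5→r2=1.5) has section circumradius 2.012 here — a regular 6-gon (area = (6/2)·2.012²·sin(360°/6) = 10.51 mm²); Taking the first minus the rest: starting from the r=6.5 cylinder (109.77 mm²), the cone at (-3, 5) partially overlaps it — only the 5.83 mm² overlap (of its 10.51 mm²) is removed, clipping the outline — area = 103.94 mm²; (whole slice rotated 20° about Z — lengths, areas and connectivity unchanged). So its area = 103.94 mm². Layer 19 (z = 6.08): the cylinder: section is a regular 6-gon, circumradius r=6.5 (area = (6/2)·6.500²·sin(360°/6) = 109.77 mm²); the cone at (-3, 5): at t=0.446 of its height the radius interpolates to r₁+(r₂−r₁)t = 4.271, giving a regular 6-gon of that circumradius (area = (6/2)·4.271²·sin(360°/6) = 47.38 mm²); Taking the first minus the rest: starting from the r=6.5 cylinder (109.77 mm²), the cone at (-3, 5) partially overlaps it — only the 20.74 mm² overlap (of its 47.38 mm²) is removed, clipping the outline — area = 89.02 mm²; (whole slice rotated 20° about Z — lengths, areas and connectivity unchanged). So its area = 89.02 mm². Layer 43 is larger (103.94 vs 89.02 mm²).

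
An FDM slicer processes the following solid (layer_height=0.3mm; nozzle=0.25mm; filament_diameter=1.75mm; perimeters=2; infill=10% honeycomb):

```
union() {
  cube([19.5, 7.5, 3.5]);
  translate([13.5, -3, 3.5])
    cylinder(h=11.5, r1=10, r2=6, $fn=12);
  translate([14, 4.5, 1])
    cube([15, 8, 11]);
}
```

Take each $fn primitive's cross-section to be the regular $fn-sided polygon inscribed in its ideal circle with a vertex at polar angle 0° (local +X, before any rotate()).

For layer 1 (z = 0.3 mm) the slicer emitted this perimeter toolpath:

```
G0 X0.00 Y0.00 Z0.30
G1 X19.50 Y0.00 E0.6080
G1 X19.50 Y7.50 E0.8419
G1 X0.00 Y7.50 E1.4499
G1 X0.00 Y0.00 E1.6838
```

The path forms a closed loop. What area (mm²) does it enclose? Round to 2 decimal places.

Apply the shoelace formula to the sequence of (X, Y) vertices; enclosed area = 146.25 mm².

146.25 mm²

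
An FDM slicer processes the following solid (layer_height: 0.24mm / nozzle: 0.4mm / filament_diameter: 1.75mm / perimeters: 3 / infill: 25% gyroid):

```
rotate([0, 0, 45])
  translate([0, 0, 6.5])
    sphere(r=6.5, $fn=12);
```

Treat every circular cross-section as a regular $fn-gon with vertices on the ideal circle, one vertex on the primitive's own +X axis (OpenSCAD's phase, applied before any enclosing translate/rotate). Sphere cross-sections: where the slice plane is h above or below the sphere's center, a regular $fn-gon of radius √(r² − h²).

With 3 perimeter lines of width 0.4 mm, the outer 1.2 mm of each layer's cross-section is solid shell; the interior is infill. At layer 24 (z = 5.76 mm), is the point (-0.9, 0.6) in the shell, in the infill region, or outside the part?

infill

At z = 5.76 mm: the r=6.5 sphere contributes a regular 12-gon of circumradius √(6.5²−0.74²) = 6.458; (whole slice rotated 45° about Z — lengths, areas and connectivity unchanged). Overall, the cross-section is a single solid region. Undo the 45° rotation: the query point maps to (-0.212, 1.061) in the un-rotated model frame. The nearest boundary edge runs (0.00, 6.46)→(-3.23, 5.59); distance from the point to it = 5.16 mm. The point is inside the cross-section and 5.16 mm from the nearest boundary — more than the 1.2 mm shell width (3 × 0.4), so it's in the infill interior.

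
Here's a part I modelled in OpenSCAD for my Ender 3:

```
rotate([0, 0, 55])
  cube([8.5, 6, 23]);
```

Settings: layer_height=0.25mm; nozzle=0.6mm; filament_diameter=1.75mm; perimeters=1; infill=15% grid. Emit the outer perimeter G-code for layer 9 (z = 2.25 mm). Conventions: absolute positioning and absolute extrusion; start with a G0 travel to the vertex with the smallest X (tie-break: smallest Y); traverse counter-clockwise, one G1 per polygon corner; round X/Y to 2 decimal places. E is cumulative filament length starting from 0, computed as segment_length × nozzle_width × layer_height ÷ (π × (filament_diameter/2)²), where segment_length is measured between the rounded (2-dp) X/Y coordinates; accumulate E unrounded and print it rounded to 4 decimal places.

G0 X-4.91 Y3.44 Z2.25
G1 X0.00 Y0.00 E0.3739
G1 X4.88 Y6.96 E0.9040
G1 X-0.04 Y10.40 E1.2784
G1 X-4.91 Y3.44 E1.8081

At z = 2.25 mm: the cube is present — its section is the full 8.5×6 rectangle; (whole slice rotated 55° about Z — lengths, areas and connectivity unchanged). The outline is a single polygon with 4 vertices. Extrusion per mm of travel: 0.6 × 0.25 / (π × 0.875²) = 0.062363. Accumulating E over each segment gives final E = 1.8081.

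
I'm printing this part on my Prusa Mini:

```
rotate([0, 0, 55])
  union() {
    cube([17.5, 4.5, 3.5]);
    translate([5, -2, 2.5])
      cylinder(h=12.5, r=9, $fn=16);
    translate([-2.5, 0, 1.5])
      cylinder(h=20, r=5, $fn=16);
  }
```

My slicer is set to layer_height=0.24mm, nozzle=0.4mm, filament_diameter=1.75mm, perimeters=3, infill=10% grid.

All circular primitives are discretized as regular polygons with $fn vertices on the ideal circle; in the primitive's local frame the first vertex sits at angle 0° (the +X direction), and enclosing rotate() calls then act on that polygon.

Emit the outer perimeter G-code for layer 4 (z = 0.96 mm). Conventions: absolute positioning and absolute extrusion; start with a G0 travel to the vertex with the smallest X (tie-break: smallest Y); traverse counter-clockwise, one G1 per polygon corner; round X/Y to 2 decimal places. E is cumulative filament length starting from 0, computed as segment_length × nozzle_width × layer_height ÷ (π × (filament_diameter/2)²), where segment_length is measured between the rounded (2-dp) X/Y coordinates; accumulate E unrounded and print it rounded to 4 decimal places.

G0 X-3.69 Y2.58 Z0.96
G1 X0.00 Y0.00 E0.1797
G1 X10.04 Y14.34 E0.8784
G1 X6.35 Y16.92 E1.0581
G1 X-3.69 Y2.58 E1.7568

At z = 0.96 mm: the 17.5×4.5 cube contributes its full rectangle; the cylinder at (5, -2) is absent (z outside [2.5, 15]); the cylinder at (-2.5, 0) is absent (z outside [1.5, 21.5]); Combining (union): only the 17.5×4.5 cube is present, so the union is just that shape — 1 connected region; (whole slice rotated 55° about Z — lengths, areas and connectivity unchanged). The outline is a single polygon with 4 vertices. Extrusion per mm of travel: 0.4 × 0.24 / (π × 0.875²) = 0.039912. Accumulating E over each segment gives final E = 1.7568.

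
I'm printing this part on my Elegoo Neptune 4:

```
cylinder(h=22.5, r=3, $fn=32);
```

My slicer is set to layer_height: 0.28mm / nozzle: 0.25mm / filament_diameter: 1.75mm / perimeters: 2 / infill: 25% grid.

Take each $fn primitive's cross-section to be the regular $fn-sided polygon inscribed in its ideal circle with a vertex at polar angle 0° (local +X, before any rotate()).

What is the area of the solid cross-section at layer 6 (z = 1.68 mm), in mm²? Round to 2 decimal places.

28.09 mm²

At z = 1.68 mm: the r=3 cylinder contributes a regular 32-gon of circumradius 3 (area = (32/2)·3.000²·sin(360°/32) = 28.09 mm²). Overall, the cross-section is a single solid region. Net area = 28.09 mm².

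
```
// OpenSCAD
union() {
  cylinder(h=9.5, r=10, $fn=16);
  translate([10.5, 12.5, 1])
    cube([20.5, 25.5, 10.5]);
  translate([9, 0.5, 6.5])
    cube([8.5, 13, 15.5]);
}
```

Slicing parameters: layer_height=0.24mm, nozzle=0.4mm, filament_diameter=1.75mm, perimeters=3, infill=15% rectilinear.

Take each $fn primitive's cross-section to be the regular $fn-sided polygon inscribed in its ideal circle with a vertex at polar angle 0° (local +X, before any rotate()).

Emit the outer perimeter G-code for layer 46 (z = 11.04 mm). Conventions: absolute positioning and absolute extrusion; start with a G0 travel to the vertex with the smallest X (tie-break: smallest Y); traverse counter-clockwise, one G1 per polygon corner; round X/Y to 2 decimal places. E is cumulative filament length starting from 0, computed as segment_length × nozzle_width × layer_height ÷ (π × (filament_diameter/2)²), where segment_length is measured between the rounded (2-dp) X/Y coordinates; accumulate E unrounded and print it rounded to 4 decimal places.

At z = 11.04 mm: the cylinder is not intersected at this z (z outside [0, 9.5]); the cube at (10.5, 12.5) is present — its section is the full 20.5×25.5 rectangle; the 8.5×13 cube at (9, 0.5) contributes its full rectangle; Taking the union: the regions partially overlap (shared area 7.00 mm²), so overlapping operands fuse into one piece — 1 connected region. The outline is a single polygon with 8 vertices. Extrusion per mm of travel: 0.4 × 0.24 / (π × 0.875²) = 0.039912. Accumulating E over each segment gives final E = 4.7495.

G0 X9.00 Y0.50 Z11.04
G1 X17.50 Y0.50 E0.3393
G1 X17.50 Y12.50 E0.8182
G1 X31.00 Y12.50 E1.3570
G1 X31.00 Y38.00 E2.3748
G1 X10.50 Y38.00 E3.1930
G1 X10.50 Y13.50 E4.1708
G1 X9.00 Y13.50 E4.2307
G1 X9.00 Y0.50 E4.7495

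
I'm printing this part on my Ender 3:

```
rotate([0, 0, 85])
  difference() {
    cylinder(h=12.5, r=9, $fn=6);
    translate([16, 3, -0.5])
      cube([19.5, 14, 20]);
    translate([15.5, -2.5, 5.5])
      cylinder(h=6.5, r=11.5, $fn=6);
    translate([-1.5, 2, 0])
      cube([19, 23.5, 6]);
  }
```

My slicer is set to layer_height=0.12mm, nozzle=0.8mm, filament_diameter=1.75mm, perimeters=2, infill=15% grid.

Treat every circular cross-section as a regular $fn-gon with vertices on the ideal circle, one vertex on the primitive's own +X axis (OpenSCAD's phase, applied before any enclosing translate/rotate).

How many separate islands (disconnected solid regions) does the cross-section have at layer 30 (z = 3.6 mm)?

1

At z = 3.6 mm: the r=9 cylinder contributes a regular 6-gon of circumradius 9; the cube at (16, 3) (footprint 19.5×14) is included at this height; the cylinder at (15.5, -2.5) is absent (z outside [5.5, 12]); the cube at (-1.5, 2) is present — its section is the full 19×23.5 rectangle; Taking the first minus the rest: starting from the r=9 cylinder, the 19.5×14 cube at (16, 3) misses the remaining region (no effect); the 19×23.5 cube at (-1.5, 2) partially overlaps it — only the 44.46 mm² overlap (of its 446.50 mm²) is removed, clipping the outline — 1 connected region; (whole slice rotated 85° about Z — lengths, areas and connectivity unchanged). Overall, the cross-section is a single solid region. Island count = 1.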